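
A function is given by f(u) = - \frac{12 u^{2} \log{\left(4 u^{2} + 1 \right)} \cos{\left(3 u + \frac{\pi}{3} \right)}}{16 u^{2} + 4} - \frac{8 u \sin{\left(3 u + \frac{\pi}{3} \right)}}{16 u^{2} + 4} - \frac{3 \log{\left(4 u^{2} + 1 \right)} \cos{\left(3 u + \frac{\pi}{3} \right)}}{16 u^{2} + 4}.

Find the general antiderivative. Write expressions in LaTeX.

F(u) = - \frac{\log{\left(4 u^{2} + 1 \right)} \sin{\left(3 u + \frac{\pi}{3} \right)}}{4} + C

f has the shape v'r + vr' for v = - \frac{\log{\left(4 u^{2} + 1 \right)}}{4} and r = \sin{\left(3 u + \frac{\pi}{3} \right)} — it is the derivative of the product v*r.
Check: d/du[- \frac{\log{\left(4 u^{2} + 1 \right)} \sin{\left(3 u + \frac{\pi}{3} \right)}}{4}] = \frac{- 12 u^{2} \log{\left(4 u^{2} + 1 \right)} \cos{\left(3 u + \frac{\pi}{3} \right)} - 8 u \sin{\left(3 u + \frac{\pi}{3} \right)} - 3 \log{\left(4 u^{2} + 1 \right)} \cos{\left(3 u + \frac{\pi}{3} \right)}}{16 u^{2} + 4}, which equals f(u).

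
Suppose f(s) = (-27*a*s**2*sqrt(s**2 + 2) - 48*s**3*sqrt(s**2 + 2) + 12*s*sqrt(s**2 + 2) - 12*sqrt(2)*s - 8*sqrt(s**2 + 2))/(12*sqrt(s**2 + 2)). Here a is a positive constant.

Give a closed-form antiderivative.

An antiderivative is F(s) = -3*a*s**3/4 - s**4 + s**2/2 - 2*s/3 - 2*sqrt(s**2/2 + 1).

Recover f(s) by differentiating a candidate F(s); any mismatch rules it out.
Check: d/ds[-3*a*s**3/4 - s**4 + s**2/2 - 2*s/3 - 2*sqrt(s**2/2 + 1)] = (-27*a*s**2*sqrt(s**2 + 2) - 48*s**3*sqrt(s**2 + 2) + 12*s*sqrt(s**2 + 2) - 12*sqrt(2)*s - 8*sqrt(s**2 + 2))/(12*sqrt(s**2 + 2)) = f(s).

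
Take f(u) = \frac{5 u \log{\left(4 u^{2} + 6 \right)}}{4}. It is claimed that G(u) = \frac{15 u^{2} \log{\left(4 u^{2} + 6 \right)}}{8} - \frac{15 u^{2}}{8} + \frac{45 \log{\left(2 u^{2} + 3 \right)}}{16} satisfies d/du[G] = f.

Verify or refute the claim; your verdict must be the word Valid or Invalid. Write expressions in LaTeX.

Invalid: d/du[G] - f = \frac{5 u \log{\left(2 u^{2} + 3 \right)}}{2} + \frac{5 u \log{\left(2 \right)}}{2}, which is not 0.

d/du[G] = \frac{15 u \log{\left(2 u^{2} + 3 \right)}}{4} + \frac{15 u \log{\left(2 \right)}}{4}
d/du[G] - f(u) = \frac{5 u \log{\left(2 u^{2} + 3 \right)}}{2} + \frac{5 u \log{\left(2 \right)}}{2} != 0.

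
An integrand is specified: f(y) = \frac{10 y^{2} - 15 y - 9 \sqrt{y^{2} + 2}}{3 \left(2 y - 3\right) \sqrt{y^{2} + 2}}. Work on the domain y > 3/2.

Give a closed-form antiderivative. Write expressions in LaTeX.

An antiderivative is F(y) = \frac{5 \sqrt{y^{2} + 2}}{3} - \frac{3 \log{\left(2 y - 3 \right)}}{2}.

Any candidate F(y) must reproduce f(y) exactly when differentiated.
Check: d/dy[\frac{5 \sqrt{y^{2} + 2}}{3} - \frac{3 \log{\left(2 y - 3 \right)}}{2}] = \frac{10 y^{2} - 15 y - 9 \sqrt{y^{2} + 2}}{6 y \sqrt{y^{2} + 2} - 9 \sqrt{y^{2} + 2}}, which equals f(y).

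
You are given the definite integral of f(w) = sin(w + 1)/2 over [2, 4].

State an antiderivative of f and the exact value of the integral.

Antiderivative: F(w) = -cos(w + 1)/2; value = cos(3)/2 - cos(5)/2

Since d/dw undoes antidifferentiation here, F'(w) = f(w) is required of F(w).
F(w) = -cos(w + 1)/2 is an antiderivative of f.
Check: d/dw[-cos(w + 1)/2] = sin(w + 1)/2 = f(w).
F(4) = -cos(5)/2; F(2) = -cos(3)/2.
Integral = F(4) - F(2) = cos(3)/2 - cos(5)/2.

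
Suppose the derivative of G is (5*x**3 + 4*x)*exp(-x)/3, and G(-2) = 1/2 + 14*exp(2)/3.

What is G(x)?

G'(x) has the shape u'v + uv' for u = -5*x**3/3 - 5*x**2 - 34*x/3 - 34/3 and v = exp(-x) — it is the derivative of the product u*v.
A general antiderivative is (-5*x**3 - 15*x**2 - 34*x - 34)*exp(-x)/3 + C.
The condition gives C = 1/2 + 14*exp(2)/3 - (14*exp(2)/3) = 1/2.
So G(x) = (-10*x**3 - 30*x**2 - 68*x + 3*exp(x) - 68)*exp(-x)/6.
Check: d/dx[(-10*x**3 - 30*x**2 - 68*x + 3*exp(x) - 68)*exp(-x)/6] = (5*x**3 + 4*x)*exp(-x)/3 = G'(x).

G(x) = (-10*x**3 - 30*x**2 - 68*x + 3*exp(x) - 68)*exp(-x)/6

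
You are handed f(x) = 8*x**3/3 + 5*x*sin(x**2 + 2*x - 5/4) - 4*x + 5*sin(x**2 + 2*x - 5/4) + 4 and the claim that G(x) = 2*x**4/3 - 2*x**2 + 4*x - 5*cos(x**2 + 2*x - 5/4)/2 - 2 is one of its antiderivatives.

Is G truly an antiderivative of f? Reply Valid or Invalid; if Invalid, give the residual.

Valid - the claim checks out under differentiation.

d/dx[G] = 8*x**3/3 + 5*x*sin(x**2 + 2*x - 5/4) - 4*x + 5*sin(x**2 + 2*x - 5/4) + 4
This equals f(x) exactly, so the claim holds.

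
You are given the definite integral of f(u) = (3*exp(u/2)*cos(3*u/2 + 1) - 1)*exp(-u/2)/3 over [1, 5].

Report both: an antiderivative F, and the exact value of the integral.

Antiderivative: F(u) = 2*(exp(u/2)*sin(3*u/2 + 1) + 1)*exp(-u/2)/3; value = -2*exp(-1/2)/3 - 2*sin(5/2)/3 + 2*exp(-5/2)/3 + 2*sin(17/2)/3

A first test for any F(u): its u-derivative must equal f(u) identically.
F(u) = 2*(exp(u/2)*sin(3*u/2 + 1) + 1)*exp(-u/2)/3 is an antiderivative of f.
Check: d/du[2*(exp(u/2)*sin(3*u/2 + 1) + 1)*exp(-u/2)/3] = (3*exp(u/2)*cos(3*u/2 + 1) - 1)*exp(-u/2)/3 = f(u).
F(5) = 2*exp(-5/2)/3 + 2*sin(17/2)/3; F(1) = 2*sin(5/2)/3 + 2*exp(-1/2)/3.
Integral = F(5) - F(1) = -2*exp(-1/2)/3 - 2*sin(5/2)/3 + 2*exp(-5/2)/3 + 2*sin(17/2)/3.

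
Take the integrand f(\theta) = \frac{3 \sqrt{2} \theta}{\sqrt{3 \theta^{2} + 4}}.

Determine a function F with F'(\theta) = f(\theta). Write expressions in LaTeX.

An antiderivative is F(\theta) = \sqrt{2} \sqrt{3 \theta^{2} + 4}.

The substitution u = \frac{3 \theta^{2}}{2} + 2 works: f is exactly (dF/du)*(du/d\theta) for that inner function.
Check: d/d\theta[\sqrt{2} \sqrt{3 \theta^{2} + 4}] = \frac{3 \sqrt{2} \theta}{\sqrt{3 \theta^{2} + 4}} = f(\theta).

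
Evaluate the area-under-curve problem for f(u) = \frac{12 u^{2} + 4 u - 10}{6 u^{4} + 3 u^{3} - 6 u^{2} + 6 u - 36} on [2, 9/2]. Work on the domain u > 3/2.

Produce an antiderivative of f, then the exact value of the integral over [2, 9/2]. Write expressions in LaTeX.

Antiderivative: F(u) = \frac{92 \log{\left(u - \frac{3}{2} \right)}}{357} - \frac{5 \log{\left(u + 2 \right)}}{21} - \frac{\log{\left(u^{2} + 2 \right)}}{102} + \frac{29 \sqrt{2} \operatorname{atan}{\left(\frac{\sqrt{2} u}{2} \right)}}{51}; value = - \frac{29 \sqrt{2} \operatorname{atan}{\left(\sqrt{2} \right)}}{51} - \frac{5 \log{\left(\frac{13}{2} \right)}}{21} - \frac{\log{\left(\frac{89}{4} \right)}}{102} + \frac{\log{\left(6 \right)}}{102} + \frac{92 \log{\left(2 \right)}}{357} + \frac{92 \log{\left(3 \right)}}{357} + \frac{5 \log{\left(4 \right)}}{21} + \frac{29 \sqrt{2} \operatorname{atan}{\left(\frac{9 \sqrt{2}}{4} \right)}}{51}

Factor the denominator (3 \left(u + 2\right) \left(2 u - 3\right) \left(u^{2} + 2\right)) and decompose: f = - \frac{u - 58}{51 \left(u^{2} + 2\right)} + \frac{184}{357 \left(2 u - 3\right)} - \frac{5}{21 \left(u + 2\right)}; each piece integrates to a log, atan, or power term.
F(u) = \frac{92 \log{\left(u - \frac{3}{2} \right)}}{357} - \frac{5 \log{\left(u + 2 \right)}}{21} - \frac{\log{\left(u^{2} + 2 \right)}}{102} + \frac{29 \sqrt{2} \operatorname{atan}{\left(\frac{\sqrt{2} u}{2} \right)}}{51} is an antiderivative of f.
Check: d/du[\frac{92 \log{\left(u - \frac{3}{2} \right)}}{357} - \frac{5 \log{\left(u + 2 \right)}}{21} - \frac{\log{\left(u^{2} + 2 \right)}}{102} + \frac{29 \sqrt{2} \operatorname{atan}{\left(\frac{\sqrt{2} u}{2} \right)}}{51}] = \frac{12 u^{2} + 4 u - 10}{6 u^{4} + 3 u^{3} - 6 u^{2} + 6 u - 36} = f(u).
F(9/2) = - \frac{5 \log{\left(\frac{13}{2} \right)}}{21} - \frac{\log{\left(\frac{89}{4} \right)}}{102} + \frac{92 \log{\left(3 \right)}}{357} + \frac{29 \sqrt{2} \operatorname{atan}{\left(\frac{9 \sqrt{2}}{4} \right)}}{51}; F(2) = - \frac{5 \log{\left(4 \right)}}{21} - \frac{92 \log{\left(2 \right)}}{357} - \frac{\log{\left(6 \right)}}{102} + \frac{29 \sqrt{2} \operatorname{atan}{\left(\sqrt{2} \right)}}{51}.
Integral = F(9/2) - F(2) = - \frac{29 \sqrt{2} \operatorname{atan}{\left(\sqrt{2} \right)}}{51} - \frac{5 \log{\left(\frac{13}{2} \right)}}{21} - \frac{\log{\left(\frac{89}{4} \right)}}{102} + \frac{\log{\left(6 \right)}}{102} + \frac{92 \log{\left(2 \right)}}{357} + \frac{92 \log{\left(3 \right)}}{357} + \frac{5 \log{\left(4 \right)}}{21} + \frac{29 \sqrt{2} \operatorname{atan}{\left(\frac{9 \sqrt{2}}{4} \right)}}{51}.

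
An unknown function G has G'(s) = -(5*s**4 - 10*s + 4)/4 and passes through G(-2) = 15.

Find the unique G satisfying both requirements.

The proposed G(s) is checked by its d/ds: the result must match the given G'(s).
A general antiderivative is -s**5/4 + 5*s**2/4 - s + C.
The condition gives C = 15 - (15) = 0.
So G(s) = -s**5/4 + 5*s**2/4 - s.
Check: d/ds[-s**5/4 + 5*s**2/4 - s] = -5*s**4/4 + 5*s/2 - 1, which equals G'(s).

G(s) = -s**5/4 + 5*s**2/4 - s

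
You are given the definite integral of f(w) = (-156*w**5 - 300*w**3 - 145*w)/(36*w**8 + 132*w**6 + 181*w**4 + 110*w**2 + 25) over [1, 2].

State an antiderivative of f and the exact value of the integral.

Antiderivative: F(w) = 3/(2*(3*w**2 + 3)) + 5/(3*w**2 + 5/2); value = -4557/6380

Since d/dw undoes antidifferentiation here, F'(w) = f(w) is required of F(w).
F(w) = 3/(2*(3*w**2 + 3)) + 5/(3*w**2 + 5/2) is an antiderivative of f.
Check: d/dw[3/(2*(3*w**2 + 3)) + 5/(3*w**2 + 5/2)] = (-156*w**5 - 300*w**3 - 145*w)/(36*w**8 + 132*w**6 + 181*w**4 + 110*w**2 + 25) = f(w).
F(2) = 129/290; F(1) = 51/44.
Integral = F(2) - F(1) = -4557/6380.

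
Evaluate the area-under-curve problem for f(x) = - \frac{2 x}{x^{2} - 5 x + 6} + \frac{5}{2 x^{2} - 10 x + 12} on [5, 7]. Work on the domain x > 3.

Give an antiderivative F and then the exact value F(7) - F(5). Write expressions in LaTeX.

The denominator factors as 2 \left(x - 3\right) \left(x - 2\right); partial fractions split f into directly integrable pieces: \frac{3}{2 \left(x - 2\right)} - \frac{7}{2 \left(x - 3\right)}.
F(x) = \frac{- 7 \log{\left(x - 3 \right)} + 3 \log{\left(x - 2 \right)}}{2} is an antiderivative of f.
Check: d/dx[\frac{- 7 \log{\left(x - 3 \right)} + 3 \log{\left(x - 2 \right)}}{2}] = \frac{5 - 4 x}{2 x^{2} - 10 x + 12}, which equals f(x).
F(7) = - \frac{7 \log{\left(4 \right)}}{2} + \frac{3 \log{\left(5 \right)}}{2}; F(5) = - \frac{7 \log{\left(2 \right)}}{2} + \frac{3 \log{\left(3 \right)}}{2}.
Integral = F(7) - F(5) = - \frac{7 \log{\left(4 \right)}}{2} - \frac{3 \log{\left(3 \right)}}{2} + \frac{3 \log{\left(5 \right)}}{2} + \frac{7 \log{\left(2 \right)}}{2}.

Antiderivative: F(x) = \frac{- 7 \log{\left(x - 3 \right)} + 3 \log{\left(x - 2 \right)}}{2}; value = - \frac{7 \log{\left(4 \right)}}{2} - \frac{3 \log{\left(3 \right)}}{2} + \frac{3 \log{\left(5 \right)}}{2} + \frac{7 \log{\left(2 \right)}}{2}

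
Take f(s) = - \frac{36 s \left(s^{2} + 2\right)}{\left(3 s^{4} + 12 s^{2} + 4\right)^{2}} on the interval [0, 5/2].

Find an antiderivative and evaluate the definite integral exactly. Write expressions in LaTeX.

f matches the chain-rule pattern g'(h)*h' with inner function h(s) = s^{4} + 4 s^{2} + \frac{4}{3}; substituting u = h(s) collapses the integral.
F(s) = \frac{1}{s^{4} + 4 s^{2} + \frac{4}{3}} is an antiderivative of f.
Check: d/ds[\frac{1}{s^{4} + 4 s^{2} + \frac{4}{3}}] = \frac{- 36 s^{3} - 72 s}{9 s^{8} + 72 s^{6} + 168 s^{4} + 96 s^{2} + 16}, which equals f(s).
F(5/2) = \frac{48}{3139}; F(0) = \frac{3}{4}.
Integral = F(5/2) - F(0) = - \frac{9225}{12556}.

Antiderivative: F(s) = \frac{1}{s^{4} + 4 s^{2} + \frac{4}{3}}; value = - \frac{9225}{12556}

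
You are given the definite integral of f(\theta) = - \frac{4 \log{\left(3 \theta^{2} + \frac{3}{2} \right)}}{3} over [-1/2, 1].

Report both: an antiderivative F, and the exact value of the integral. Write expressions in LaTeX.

Antiderivative: F(\theta) = \frac{4 \left(- \theta \log{\left(3 \theta^{2} + \frac{3}{2} \right)} + 2 \theta - \sqrt{2} \operatorname{atan}{\left(\sqrt{2} \theta \right)}\right)}{3}; value = - \frac{4 \log{\left(\frac{9}{2} \right)}}{3} - \frac{4 \sqrt{2} \operatorname{atan}{\left(\sqrt{2} \right)}}{3} - \frac{4 \sqrt{2} \operatorname{atan}{\left(\frac{\sqrt{2}}{2} \right)}}{3} - \frac{2 \log{\left(\frac{9}{4} \right)}}{3} + 4

For F(\theta) to be correct the identity F'(\theta) - f(\theta) = 0 must hold.
F(\theta) = \frac{4 \left(- \theta \log{\left(3 \theta^{2} + \frac{3}{2} \right)} + 2 \theta - \sqrt{2} \operatorname{atan}{\left(\sqrt{2} \theta \right)}\right)}{3} is an antiderivative of f.
Check: d/d\theta[\frac{4 \left(- \theta \log{\left(3 \theta^{2} + \frac{3}{2} \right)} + 2 \theta - \sqrt{2} \operatorname{atan}{\left(\sqrt{2} \theta \right)}\right)}{3}] = - \frac{4 \log{\left(\theta^{2} + \frac{1}{2} \right)}}{3} - \frac{4 \log{\left(3 \right)}}{3}, which equals f(\theta).
F(1) = - \frac{4 \log{\left(\frac{9}{2} \right)}}{3} - \frac{4 \sqrt{2} \operatorname{atan}{\left(\sqrt{2} \right)}}{3} + \frac{8}{3}; F(-1/2) = - \frac{4}{3} + \frac{2 \log{\left(\frac{9}{4} \right)}}{3} + \frac{4 \sqrt{2} \operatorname{atan}{\left(\frac{\sqrt{2}}{2} \right)}}{3}.
Integral = F(1) - F(-1/2) = - \frac{4 \log{\left(\frac{9}{2} \right)}}{3} - \frac{4 \sqrt{2} \operatorname{atan}{\left(\sqrt{2} \right)}}{3} - \frac{4 \sqrt{2} \operatorname{atan}{\left(\frac{\sqrt{2}}{2} \right)}}{3} - \frac{2 \log{\left(\frac{9}{4} \right)}}{3} + 4.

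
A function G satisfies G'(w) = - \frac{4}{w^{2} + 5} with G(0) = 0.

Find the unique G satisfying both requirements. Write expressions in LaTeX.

Recover the given G'(w) by differentiating a candidate G(w); any mismatch rules it out.
A general antiderivative is - \frac{4 \sqrt{5} \operatorname{atan}{\left(\frac{\sqrt{5} w}{5} \right)}}{5} + C.
The condition gives C = 0 - (0) = 0.
So G(w) = - \frac{4 \sqrt{5} \operatorname{atan}{\left(\frac{\sqrt{5} w}{5} \right)}}{5}.
Check: d/dw[- \frac{4 \sqrt{5} \operatorname{atan}{\left(\frac{\sqrt{5} w}{5} \right)}}{5}] = - \frac{4}{w^{2} + 5} = G'(w).

G(w) = - \frac{4 \sqrt{5} \operatorname{atan}{\left(\frac{\sqrt{5} w}{5} \right)}}{5}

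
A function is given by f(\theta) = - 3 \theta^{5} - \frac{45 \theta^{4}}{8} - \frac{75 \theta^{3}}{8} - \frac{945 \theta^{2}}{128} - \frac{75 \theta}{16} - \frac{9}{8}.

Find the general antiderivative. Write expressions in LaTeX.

f matches the chain-rule pattern g'(h)*h' with inner function h(\theta) = \theta^{2} + \frac{3 \theta}{4} + 1; substituting u = h(\theta) collapses the integral.
Check: d/d\theta[- \frac{\left(4 \theta^{2} + 3 \theta + 4\right)^{3}}{128}] = - 3 \theta^{5} - \frac{45 \theta^{4}}{8} - \frac{75 \theta^{3}}{8} - \frac{945 \theta^{2}}{128} - \frac{75 \theta}{16} - \frac{9}{8} = f(\theta).

F(\theta) = - \frac{\left(4 \theta^{2} + 3 \theta + 4\right)^{3}}{128} + C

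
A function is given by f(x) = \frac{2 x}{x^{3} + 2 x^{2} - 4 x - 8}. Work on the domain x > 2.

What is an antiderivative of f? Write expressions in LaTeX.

An antiderivative is F(x) = - \frac{- x \log{\left(x - 2 \right)} + x \log{\left(x + 2 \right)} - 2 \log{\left(x - 2 \right)} + 2 \log{\left(x + 2 \right)} + 4}{4 \left(x + 2\right)}.

The denominator factors as \left(x - 2\right) \left(x + 2\right)^{2}; partial fractions split f into directly integrable pieces: - \frac{1}{4 \left(x + 2\right)} + \frac{1}{\left(x + 2\right)^{2}} + \frac{1}{4 \left(x - 2\right)}.
Check: d/dx[- \frac{- x \log{\left(x - 2 \right)} + x \log{\left(x + 2 \right)} - 2 \log{\left(x - 2 \right)} + 2 \log{\left(x + 2 \right)} + 4}{4 \left(x + 2\right)}] = \frac{2 x}{x^{3} + 2 x^{2} - 4 x - 8} = f(x).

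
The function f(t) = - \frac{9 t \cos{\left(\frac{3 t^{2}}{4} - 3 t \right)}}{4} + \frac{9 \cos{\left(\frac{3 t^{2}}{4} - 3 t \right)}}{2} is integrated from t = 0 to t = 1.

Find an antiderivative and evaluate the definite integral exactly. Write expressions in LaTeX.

Antiderivative: F(t) = - \frac{3 \sin{\left(\frac{3 t^{2}}{4} - 3 t \right)}}{2}; value = \frac{3 \sin{\left(\frac{9}{4} \right)}}{2}

The substitution u = \frac{3 t^{2}}{4} - 3 t works: f is exactly (dF/du)*(du/dt) for that inner function.
F(t) = - \frac{3 \sin{\left(\frac{3 t^{2}}{4} - 3 t \right)}}{2} is an antiderivative of f.
Check: d/dt[- \frac{3 \sin{\left(\frac{3 t^{2}}{4} - 3 t \right)}}{2}] = - \frac{9 t \cos{\left(\frac{3 t^{2}}{4} - 3 t \right)}}{4} + \frac{9 \cos{\left(\frac{3 t^{2}}{4} - 3 t \right)}}{2} = f(t).
F(1) = \frac{3 \sin{\left(\frac{9}{4} \right)}}{2}; F(0) = 0.
Integral = F(1) - F(0) = \frac{3 \sin{\left(\frac{9}{4} \right)}}{2}.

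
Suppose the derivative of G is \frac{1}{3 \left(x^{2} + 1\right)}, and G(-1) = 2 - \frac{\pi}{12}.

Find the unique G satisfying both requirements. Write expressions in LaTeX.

For G(x) to be correct, d/dx[G] must agree with the stated G'(x) identically.
A general antiderivative is \frac{\operatorname{atan}{\left(x \right)}}{3} + C.
The condition gives C = 2 - \frac{\pi}{12} - (- \frac{\pi}{12}) = 2.
So G(x) = \frac{\operatorname{atan}{\left(x \right)} + 6}{3}.
Check: d/dx[\frac{\operatorname{atan}{\left(x \right)} + 6}{3}] = \frac{1}{3 x^{2} + 3}, which equals G'(x).

G(x) = \frac{\operatorname{atan}{\left(x \right)} + 6}{3}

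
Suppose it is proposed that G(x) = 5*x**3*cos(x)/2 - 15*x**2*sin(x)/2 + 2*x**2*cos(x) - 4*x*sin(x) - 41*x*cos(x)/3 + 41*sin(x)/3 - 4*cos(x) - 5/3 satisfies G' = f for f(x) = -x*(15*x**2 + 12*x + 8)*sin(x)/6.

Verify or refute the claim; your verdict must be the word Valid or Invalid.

d/dx[G] = -5*x**3*sin(x)/2 - 2*x**2*sin(x) - 4*x*sin(x)/3
This equals f(x) exactly, so the claim holds.

Valid - differentiating G returns exactly f.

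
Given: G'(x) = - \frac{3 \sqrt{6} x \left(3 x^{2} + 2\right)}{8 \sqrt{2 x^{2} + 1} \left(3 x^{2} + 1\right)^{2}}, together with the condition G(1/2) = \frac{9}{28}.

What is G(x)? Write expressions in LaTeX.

G(x) = \frac{\sqrt{3 x^{2} + \frac{3}{2}}}{2 \left(4 x^{2} + \frac{4}{3}\right)}

Recognize the product-rule pattern: G'(x) = u'v + uv' with u = \frac{\sqrt{3 x^{2} + \frac{3}{2}}}{2}, v = \frac{1}{4 x^{2} + \frac{4}{3}}, so integration by parts undoes it.
A general antiderivative is \frac{\sqrt{3 x^{2} + \frac{3}{2}}}{2 \left(4 x^{2} + \frac{4}{3}\right)} + C.
The condition gives C = \frac{9}{28} - (\frac{9}{28}) = 0.
So G(x) = \frac{\sqrt{3 x^{2} + \frac{3}{2}}}{2 \left(4 x^{2} + \frac{4}{3}\right)}.
Check: d/dx[\frac{\sqrt{3 x^{2} + \frac{3}{2}}}{2 \left(4 x^{2} + \frac{4}{3}\right)}] = \frac{- 9 \sqrt{3} x^{3} - 6 \sqrt{3} x}{36 \sqrt{2} x^{4} \sqrt{2 x^{2} + 1} + 24 \sqrt{2} x^{2} \sqrt{2 x^{2} + 1} + 4 \sqrt{2} \sqrt{2 x^{2} + 1}}, which equals G'(x).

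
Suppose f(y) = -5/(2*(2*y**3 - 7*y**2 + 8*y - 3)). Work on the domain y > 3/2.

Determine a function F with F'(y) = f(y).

The denominator factors as 2*(y - 1)**2*(2*y - 3); partial fractions split f into directly integrable pieces: -10/(2*y - 3) + 5/(y - 1) + 5/(2*(y - 1)**2).
Check: d/dy[-5*log(y - 3/2) + 5*log(y - 1) - 5/(2*y - 2)] = -5/(4*y**3 - 14*y**2 + 16*y - 6), which equals f(y).

An antiderivative is F(y) = -5*log(y - 3/2) + 5*log(y - 1) - 5/(2*y - 2).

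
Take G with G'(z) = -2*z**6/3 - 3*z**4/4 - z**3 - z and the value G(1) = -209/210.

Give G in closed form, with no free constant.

G(z) = -z**2*(40*z**5 + 63*z**3 + 105*z**2 + 210)/420

Integrate term by term and add the pieces.
A general antiderivative is -2*z**7/21 - 3*z**5/20 - z**4/4 - z**2/2 + C.
The condition gives C = -209/210 - (-209/210) = 0.
So G(z) = -z**2*(40*z**5 + 63*z**3 + 105*z**2 + 210)/420.
Check: d/dz[-z**2*(40*z**5 + 63*z**3 + 105*z**2 + 210)/420] = -2*z**6/3 - 3*z**4/4 - z**3 - z = G'(z).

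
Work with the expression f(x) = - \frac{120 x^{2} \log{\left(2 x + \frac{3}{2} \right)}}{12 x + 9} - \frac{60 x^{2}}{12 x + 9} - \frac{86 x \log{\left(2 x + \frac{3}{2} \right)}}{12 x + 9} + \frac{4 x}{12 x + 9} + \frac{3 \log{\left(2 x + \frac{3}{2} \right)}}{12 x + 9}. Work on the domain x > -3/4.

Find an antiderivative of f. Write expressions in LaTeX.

An antiderivative is F(x) = - 5 x^{2} \log{\left(2 x + \frac{3}{2} \right)} + \frac{x \log{\left(2 x + \frac{3}{2} \right)}}{3}.

Recognize the product-rule pattern: f = u'v + uv' with u = - 5 x^{2} + \frac{x}{3}, v = \log{\left(2 x + \frac{3}{2} \right)}, so integration by parts undoes it.
Check: d/dx[- 5 x^{2} \log{\left(2 x + \frac{3}{2} \right)} + \frac{x \log{\left(2 x + \frac{3}{2} \right)}}{3}] = \frac{- 120 x^{2} \log{\left(2 x + \frac{3}{2} \right)} - 60 x^{2} - 86 x \log{\left(2 x + \frac{3}{2} \right)} + 4 x + 3 \log{\left(2 x + \frac{3}{2} \right)}}{12 x + 9}, which equals f(x).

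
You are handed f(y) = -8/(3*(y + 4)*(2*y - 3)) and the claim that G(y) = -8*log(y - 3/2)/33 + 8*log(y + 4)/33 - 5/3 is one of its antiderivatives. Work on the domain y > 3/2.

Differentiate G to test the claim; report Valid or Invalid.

Valid: G'(y) = f(y).

d/dy[G] = -8/(6*y**2 + 15*y - 36)
This equals f(y) exactly, so the claim holds.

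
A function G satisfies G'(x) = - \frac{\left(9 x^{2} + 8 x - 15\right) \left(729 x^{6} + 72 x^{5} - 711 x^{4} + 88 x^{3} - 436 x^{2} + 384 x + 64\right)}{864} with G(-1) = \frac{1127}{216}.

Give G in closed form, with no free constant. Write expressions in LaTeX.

G(x) = - \frac{27 x^{9}}{32} - \frac{15 x^{8}}{16} + \frac{133 x^{7}}{48} + \frac{83 x^{6}}{72} - \frac{1489 x^{5}}{864} + \frac{169 x^{4}}{432} - \frac{283 x^{3}}{72} + \frac{82 x^{2}}{27} + \frac{10 x}{9} - \frac{25}{24}

Recognize the product-rule pattern: G'(x) = u'v + uv' with u = - 2 \left(\frac{3 x^{2}}{4} + \frac{2 x}{3} - \frac{5}{4}\right)^{2}, v = \frac{3 x^{5}}{4} - \frac{x^{4}}{2} + \frac{x^{3}}{3} - \frac{2 x^{2}}{3} + \frac{1}{3}, so integration by parts undoes it.
A general antiderivative is - 2 \left(\frac{3 x^{2}}{4} + \frac{2 x}{3} - \frac{5}{4}\right)^{2} \left(\frac{3 x^{5}}{4} - \frac{x^{4}}{2} + \frac{x^{3}}{3} - \frac{2 x^{2}}{3} + \frac{1}{3}\right) + C.
The condition gives C = \frac{1127}{216} - (\frac{1127}{216}) = 0.
So G(x) = - \frac{27 x^{9}}{32} - \frac{15 x^{8}}{16} + \frac{133 x^{7}}{48} + \frac{83 x^{6}}{72} - \frac{1489 x^{5}}{864} + \frac{169 x^{4}}{432} - \frac{283 x^{3}}{72} + \frac{82 x^{2}}{27} + \frac{10 x}{9} - \frac{25}{24}.
Check: d/dx[- \frac{27 x^{9}}{32} - \frac{15 x^{8}}{16} + \frac{133 x^{7}}{48} + \frac{83 x^{6}}{72} - \frac{1489 x^{5}}{864} + \frac{169 x^{4}}{432} - \frac{283 x^{3}}{72} + \frac{82 x^{2}}{27} + \frac{10 x}{9} - \frac{25}{24}] = - \frac{243 x^{8}}{32} - \frac{15 x^{7}}{2} + \frac{931 x^{6}}{48} + \frac{83 x^{5}}{12} - \frac{7445 x^{4}}{864} + \frac{169 x^{3}}{108} - \frac{283 x^{2}}{24} + \frac{164 x}{27} + \frac{10}{9}, which equals G'(x).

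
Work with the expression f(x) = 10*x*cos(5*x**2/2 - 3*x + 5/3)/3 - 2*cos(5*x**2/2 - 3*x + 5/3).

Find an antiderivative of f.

f matches the chain-rule pattern g'(h)*h' with inner function h(x) = 5*x**2/2 - 3*x + 5/3; substituting u = h(x) collapses the integral.
Check: d/dx[2*sin(5*x**2/2 - 3*x + 5/3)/3] = 10*x*cos(5*x**2/2 - 3*x + 5/3)/3 - 2*cos(5*x**2/2 - 3*x + 5/3) = f(x).

An antiderivative is F(x) = 2*sin(5*x**2/2 - 3*x + 5/3)/3.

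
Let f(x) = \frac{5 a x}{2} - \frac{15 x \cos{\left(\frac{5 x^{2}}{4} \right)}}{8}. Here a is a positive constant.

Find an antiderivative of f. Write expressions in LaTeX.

An antiderivative is F(x) = \frac{5 a x^{2} - 3 \sin{\left(\frac{5 x^{2}}{4} \right)}}{4}.

Integrate term by term and add the pieces.
Check: d/dx[\frac{5 a x^{2} - 3 \sin{\left(\frac{5 x^{2}}{4} \right)}}{4}] = \frac{5 a x}{2} - \frac{15 x \cos{\left(\frac{5 x^{2}}{4} \right)}}{8} = f(x).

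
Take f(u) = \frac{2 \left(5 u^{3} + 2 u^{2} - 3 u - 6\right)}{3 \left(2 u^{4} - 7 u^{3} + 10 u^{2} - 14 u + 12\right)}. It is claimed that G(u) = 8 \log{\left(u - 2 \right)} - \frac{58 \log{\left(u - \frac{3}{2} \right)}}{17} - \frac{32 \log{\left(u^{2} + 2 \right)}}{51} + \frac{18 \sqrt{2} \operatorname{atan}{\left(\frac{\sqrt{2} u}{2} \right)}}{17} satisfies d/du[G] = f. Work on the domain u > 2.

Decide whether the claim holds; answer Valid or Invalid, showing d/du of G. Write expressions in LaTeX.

d/du[G] = \frac{20 u^{3} + 8 u^{2} - 12 u - 24}{6 u^{4} - 21 u^{3} + 30 u^{2} - 42 u + 36}
d/du[G] - f(u) = \frac{10 u^{3} + 4 u^{2} - 6 u - 12}{6 u^{4} - 21 u^{3} + 30 u^{2} - 42 u + 36} != 0.

Invalid: d/du[G] - f = \frac{10 u^{3} + 4 u^{2} - 6 u - 12}{6 u^{4} - 21 u^{3} + 30 u^{2} - 42 u + 36}, which is not 0.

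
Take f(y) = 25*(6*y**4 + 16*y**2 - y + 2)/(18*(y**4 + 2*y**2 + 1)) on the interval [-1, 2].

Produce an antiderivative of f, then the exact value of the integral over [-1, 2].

Antiderivative: F(y) = 25*y**3/(3*y**2 + 3) + 5*y**2/(12*y**2 + 12) + 25*y/(9*y**2 + 9) + 10/(9*y**2 + 9); value = 475/24

f has the shape u'v + uv' for u = 5/(3*(y**2 + 1)) and v = 5*y**3 + y**2/4 + 5*y/3 + 2/3 — it is the derivative of the product u*v.
F(y) = 25*y**3/(3*y**2 + 3) + 5*y**2/(12*y**2 + 12) + 25*y/(9*y**2 + 9) + 10/(9*y**2 + 9) is an antiderivative of f.
Check: d/dy[25*y**3/(3*y**2 + 3) + 5*y**2/(12*y**2 + 12) + 25*y/(9*y**2 + 9) + 10/(9*y**2 + 9)] = (150*y**4 + 400*y**2 - 25*y + 50)/(18*y**4 + 36*y**2 + 18), which equals f(y).
F(2) = 15; F(-1) = -115/24.
Integral = F(2) - F(-1) = 475/24.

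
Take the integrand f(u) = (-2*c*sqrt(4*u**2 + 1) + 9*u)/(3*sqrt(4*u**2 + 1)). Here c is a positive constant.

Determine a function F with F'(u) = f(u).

An antiderivative is F(u) = (-8*c*u + 9*sqrt(4*u**2 + 1))/12.

Check any antiderivative F(u) by computing F'(u) and comparing it with f(u).
Check: d/du[(-8*c*u + 9*sqrt(4*u**2 + 1))/12] = (-2*c*sqrt(4*u**2 + 1) + 9*u)/(3*sqrt(4*u**2 + 1)) = f(u).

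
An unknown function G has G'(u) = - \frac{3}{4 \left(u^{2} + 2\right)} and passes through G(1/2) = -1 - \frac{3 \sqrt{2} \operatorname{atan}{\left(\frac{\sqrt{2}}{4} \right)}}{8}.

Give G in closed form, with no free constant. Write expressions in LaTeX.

G(u) = - \frac{3 \sqrt{2} \operatorname{atan}{\left(\frac{\sqrt{2} u}{2} \right)}}{8} - 1

A candidate passes only if d/du[G] lands on the given G'(u) exactly.
A general antiderivative is - \frac{3 \sqrt{2} \operatorname{atan}{\left(\frac{\sqrt{2} u}{2} \right)}}{8} + C.
The condition gives C = -1 - \frac{3 \sqrt{2} \operatorname{atan}{\left(\frac{\sqrt{2}}{4} \right)}}{8} - (- \frac{3 \sqrt{2} \operatorname{atan}{\left(\frac{\sqrt{2}}{4} \right)}}{8}) = -1.
So G(u) = - \frac{3 \sqrt{2} \operatorname{atan}{\left(\frac{\sqrt{2} u}{2} \right)}}{8} - 1.
Check: d/du[- \frac{3 \sqrt{2} \operatorname{atan}{\left(\frac{\sqrt{2} u}{2} \right)}}{8} - 1] = - \frac{3}{4 u^{2} + 8}, which equals G'(u).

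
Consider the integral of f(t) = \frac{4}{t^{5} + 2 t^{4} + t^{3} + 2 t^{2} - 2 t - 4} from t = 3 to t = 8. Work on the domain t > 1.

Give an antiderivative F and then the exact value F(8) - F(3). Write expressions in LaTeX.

The denominator factors as \left(t - 1\right) \left(t + 1\right) \left(t + 2\right) \left(t^{2} + 2\right); partial fractions split f into directly integrable pieces: \frac{2 \left(t - 2\right)}{9 \left(t^{2} + 2\right)} + \frac{2}{9 \left(t + 2\right)} - \frac{2}{3 \left(t + 1\right)} + \frac{2}{9 \left(t - 1\right)}.
F(t) = - \frac{6 \log{\left(t + 1 \right)} - \log{\left(t^{2} + 2 \right)} - 2 \log{\left(t^{2} + t - 2 \right)} + 2 \sqrt{2} \operatorname{atan}{\left(\frac{\sqrt{2} t}{2} \right)}}{9} is an antiderivative of f.
Check: d/dt[- \frac{6 \log{\left(t + 1 \right)} - \log{\left(t^{2} + 2 \right)} - 2 \log{\left(t^{2} + t - 2 \right)} + 2 \sqrt{2} \operatorname{atan}{\left(\frac{\sqrt{2} t}{2} \right)}}{9}] = \frac{4}{t^{5} + 2 t^{4} + t^{3} + 2 t^{2} - 2 t - 4} = f(t).
F(8) = - \frac{2 \log{\left(9 \right)}}{3} - \frac{2 \sqrt{2} \operatorname{atan}{\left(4 \sqrt{2} \right)}}{9} + \frac{\log{\left(66 \right)}}{9} + \frac{2 \log{\left(70 \right)}}{9}; F(3) = - \frac{2 \log{\left(4 \right)}}{3} - \frac{2 \sqrt{2} \operatorname{atan}{\left(\frac{3 \sqrt{2}}{2} \right)}}{9} + \frac{\log{\left(11 \right)}}{9} + \frac{2 \log{\left(10 \right)}}{9}.
Integral = F(8) - F(3) = - \frac{2 \log{\left(9 \right)}}{3} - \frac{2 \log{\left(10 \right)}}{9} - \frac{2 \sqrt{2} \operatorname{atan}{\left(4 \sqrt{2} \right)}}{9} - \frac{\log{\left(11 \right)}}{9} + \frac{2 \sqrt{2} \operatorname{atan}{\left(\frac{3 \sqrt{2}}{2} \right)}}{9} + \frac{\log{\left(66 \right)}}{9} + \frac{2 \log{\left(4 \right)}}{3} + \frac{2 \log{\left(70 \right)}}{9}.

Antiderivative: F(t) = - \frac{6 \log{\left(t + 1 \right)} - \log{\left(t^{2} + 2 \right)} - 2 \log{\left(t^{2} + t - 2 \right)} + 2 \sqrt{2} \operatorname{atan}{\left(\frac{\sqrt{2} t}{2} \right)}}{9}; value = - \frac{2 \log{\left(9 \right)}}{3} - \frac{2 \log{\left(10 \right)}}{9} - \frac{2 \sqrt{2} \operatorname{atan}{\left(4 \sqrt{2} \right)}}{9} - \frac{\log{\left(11 \right)}}{9} + \frac{2 \sqrt{2} \operatorname{atan}{\left(\frac{3 \sqrt{2}}{2} \right)}}{9} + \frac{\log{\left(66 \right)}}{9} + \frac{2 \log{\left(4 \right)}}{3} + \frac{2 \log{\left(70 \right)}}{9}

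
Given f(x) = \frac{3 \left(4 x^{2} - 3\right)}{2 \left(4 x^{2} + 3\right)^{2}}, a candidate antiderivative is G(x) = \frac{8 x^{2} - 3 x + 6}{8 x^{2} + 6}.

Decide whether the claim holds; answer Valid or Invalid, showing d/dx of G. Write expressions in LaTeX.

d/dx[G] = \frac{12 x^{2} - 9}{32 x^{4} + 48 x^{2} + 18}
This equals f(x) exactly, so the claim holds.

Valid - the claim checks out under differentiation.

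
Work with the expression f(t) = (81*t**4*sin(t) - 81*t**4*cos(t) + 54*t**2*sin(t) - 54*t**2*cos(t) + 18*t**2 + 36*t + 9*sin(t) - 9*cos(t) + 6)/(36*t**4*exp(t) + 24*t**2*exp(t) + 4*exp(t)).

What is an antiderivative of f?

An antiderivative is F(t) = -3*(3*sin(t)/4 + 1/(2*(3*t**2 + 1)))*exp(-t).

f has the shape u'v + uv' for u = -9*sin(t)/4 - 3/(2*(3*t**2 + 1)) and v = exp(-t) — it is the derivative of the product u*v.
Check: d/dt[-3*(3*sin(t)/4 + 1/(2*(3*t**2 + 1)))*exp(-t)] = (81*t**4*sin(t) - 81*t**4*cos(t) + 54*t**2*sin(t) - 54*t**2*cos(t) + 18*t**2 + 36*t + 9*sin(t) - 9*cos(t) + 6)/(36*t**4*exp(t) + 24*t**2*exp(t) + 4*exp(t)) = f(t).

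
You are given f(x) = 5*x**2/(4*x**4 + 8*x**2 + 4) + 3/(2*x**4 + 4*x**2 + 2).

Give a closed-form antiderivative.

The integrand splits into summands that can be handled one at a time.
Check: d/dx[(11*x**2*atan(x) + x + 11*atan(x))/(8*(x**2 + 1))] = (5*x**2 + 6)/(4*x**4 + 8*x**2 + 4), which equals f(x).

An antiderivative is F(x) = (11*x**2*atan(x) + x + 11*atan(x))/(8*(x**2 + 1)).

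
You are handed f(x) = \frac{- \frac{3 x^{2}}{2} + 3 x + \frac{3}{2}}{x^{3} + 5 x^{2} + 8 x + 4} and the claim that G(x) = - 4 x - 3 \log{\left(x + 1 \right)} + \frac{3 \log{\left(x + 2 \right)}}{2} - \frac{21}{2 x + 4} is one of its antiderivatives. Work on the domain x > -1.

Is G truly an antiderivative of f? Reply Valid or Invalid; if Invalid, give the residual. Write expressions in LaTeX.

d/dx[G] = \frac{- 8 x^{3} - 43 x^{2} - 58 x - 29}{2 x^{3} + 10 x^{2} + 16 x + 8}
d/dx[G] - f(x) = -4 != 0.

Invalid: d/dx[G] - f = -4, which is not 0.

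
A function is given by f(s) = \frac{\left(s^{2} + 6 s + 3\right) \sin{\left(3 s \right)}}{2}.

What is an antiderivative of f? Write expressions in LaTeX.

Differentiate the proposed F(s) back; it has to land on f(s) exactly.
Check: d/ds[- \frac{s^{2} \cos{\left(3 s \right)}}{6} + \frac{s \sin{\left(3 s \right)}}{9} - s \cos{\left(3 s \right)} + \frac{\sin{\left(3 s \right)}}{3} - \frac{25 \cos{\left(3 s \right)}}{54}] = \frac{s^{2} \sin{\left(3 s \right)}}{2} + 3 s \sin{\left(3 s \right)} + \frac{3 \sin{\left(3 s \right)}}{2}, which equals f(s).

An antiderivative is F(s) = - \frac{s^{2} \cos{\left(3 s \right)}}{6} + \frac{s \sin{\left(3 s \right)}}{9} - s \cos{\left(3 s \right)} + \frac{\sin{\left(3 s \right)}}{3} - \frac{25 \cos{\left(3 s \right)}}{54}.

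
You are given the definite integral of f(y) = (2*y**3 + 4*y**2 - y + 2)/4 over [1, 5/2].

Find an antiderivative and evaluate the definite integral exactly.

Antiderivative: F(y) = y**4/8 + y**3/3 - y**2/8 + y/2; value = 1245/128

Since d/dy undoes antidifferentiation here, F'(y) = f(y) is required of F(y).
F(y) = y**4/8 + y**3/3 - y**2/8 + y/2 is an antiderivative of f.
Check: d/dy[y**4/8 + y**3/3 - y**2/8 + y/2] = y**3/2 + y**2 - y/4 + 1/2, which equals f(y).
F(5/2) = 4055/384; F(1) = 5/6.
Integral = F(5/2) - F(1) = 1245/128.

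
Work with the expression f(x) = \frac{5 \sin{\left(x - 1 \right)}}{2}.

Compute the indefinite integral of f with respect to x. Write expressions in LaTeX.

Whatever form F(x) takes, F'(x) = f(x) is non-negotiable.
Check: d/dx[- \frac{5 \cos{\left(x - 1 \right)}}{2}] = \frac{5 \sin{\left(x - 1 \right)}}{2} = f(x).

F(x) = - \frac{5 \cos{\left(x - 1 \right)}}{2} + C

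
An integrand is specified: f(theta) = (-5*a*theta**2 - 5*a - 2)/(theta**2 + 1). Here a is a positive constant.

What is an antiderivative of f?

An antiderivative is F(theta) = -5*a*theta - 2*atan(theta).

Since d/dtheta undoes antidifferentiation here, F'(theta) = f(theta) is required of F(theta).
Check: d/dtheta[-5*a*theta - 2*atan(theta)] = (-5*a*theta**2 - 5*a - 2)/(theta**2 + 1) = f(theta).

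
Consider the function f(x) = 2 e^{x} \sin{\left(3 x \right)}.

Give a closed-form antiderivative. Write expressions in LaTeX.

An antiderivative is F(x) = \frac{\left(\sin{\left(3 x \right)} - 3 \cos{\left(3 x \right)}\right) e^{x}}{5}.

A candidate is checked by its d/dx: the result must match f(x).
Check: d/dx[\frac{\left(\sin{\left(3 x \right)} - 3 \cos{\left(3 x \right)}\right) e^{x}}{5}] = 2 e^{x} \sin{\left(3 x \right)} = f(x).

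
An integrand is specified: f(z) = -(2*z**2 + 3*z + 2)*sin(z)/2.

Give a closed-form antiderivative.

An antiderivative is F(z) = z**2*cos(z) - 2*z*sin(z) + 3*z*cos(z)/2 - 3*sin(z)/2 - cos(z).

For F(z) to be correct the identity F'(z) - f(z) = 0 must hold.
Check: d/dz[z**2*cos(z) - 2*z*sin(z) + 3*z*cos(z)/2 - 3*sin(z)/2 - cos(z)] = -z**2*sin(z) - 3*z*sin(z)/2 - sin(z), which equals f(z).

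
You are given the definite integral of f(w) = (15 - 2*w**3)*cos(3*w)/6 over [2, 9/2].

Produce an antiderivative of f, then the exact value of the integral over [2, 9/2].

Differentiate the proposed F(w) back; it has to land on f(w) exactly.
F(w) = (-18*w**3*sin(3*w) - 18*w**2*cos(3*w) + 12*w*sin(3*w) + 135*sin(3*w) + 4*cos(3*w))/162 is an antiderivative of f.
Check: d/dw[(-18*w**3*sin(3*w) - 18*w**2*cos(3*w) + 12*w*sin(3*w) + 135*sin(3*w) + 4*cos(3*w))/162] = -w**3*cos(3*w)/3 + 5*cos(3*w)/2, which equals f(w).
F(9/2) = -215*sin(27/2)/24 - 721*cos(27/2)/324; F(2) = -34*cos(6)/81 + 5*sin(6)/54.
Integral = F(9/2) - F(2) = -215*sin(27/2)/24 - 721*cos(27/2)/324 - 5*sin(6)/54 + 34*cos(6)/81.

Antiderivative: F(w) = (-18*w**3*sin(3*w) - 18*w**2*cos(3*w) + 12*w*sin(3*w) + 135*sin(3*w) + 4*cos(3*w))/162; value = -215*sin(27/2)/24 - 721*cos(27/2)/324 - 5*sin(6)/54 + 34*cos(6)/81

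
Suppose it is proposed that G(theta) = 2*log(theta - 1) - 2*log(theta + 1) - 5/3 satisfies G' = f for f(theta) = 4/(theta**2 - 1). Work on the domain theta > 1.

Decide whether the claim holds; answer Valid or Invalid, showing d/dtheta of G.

d/dtheta[G] = 4/(theta**2 - 1)
This equals f(theta) exactly, so the claim holds.

Valid: G'(theta) = f(theta).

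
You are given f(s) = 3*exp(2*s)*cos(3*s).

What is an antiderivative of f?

An antiderivative is F(s) = 3*(3*sin(3*s) + 2*cos(3*s))*exp(2*s)/13.

Recover f(s) by differentiating a candidate F(s); any mismatch rules it out.
Check: d/ds[3*(3*sin(3*s) + 2*cos(3*s))*exp(2*s)/13] = 3*exp(2*s)*cos(3*s) = f(s).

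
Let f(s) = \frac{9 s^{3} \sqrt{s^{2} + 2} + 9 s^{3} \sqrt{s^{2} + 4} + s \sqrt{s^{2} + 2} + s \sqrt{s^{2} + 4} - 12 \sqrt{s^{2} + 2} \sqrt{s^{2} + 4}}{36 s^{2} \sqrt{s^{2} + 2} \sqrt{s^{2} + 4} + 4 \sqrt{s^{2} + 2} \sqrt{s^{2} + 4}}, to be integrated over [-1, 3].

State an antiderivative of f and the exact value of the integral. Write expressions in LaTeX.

An antiderivative F(s) passes only if d/ds[F] lands on f(s) exactly.
F(s) = \frac{\sqrt{s^{2} + 2}}{4} + \frac{\sqrt{s^{2} + 4}}{4} - \operatorname{atan}{\left(3 s \right)} is an antiderivative of f.
Check: d/ds[\frac{\sqrt{s^{2} + 2}}{4} + \frac{\sqrt{s^{2} + 4}}{4} - \operatorname{atan}{\left(3 s \right)}] = \frac{9 s^{3} \sqrt{s^{2} + 2} + 9 s^{3} \sqrt{s^{2} + 4} + s \sqrt{s^{2} + 2} + s \sqrt{s^{2} + 4} - 12 \sqrt{s^{2} + 2} \sqrt{s^{2} + 4}}{36 s^{2} \sqrt{s^{2} + 2} \sqrt{s^{2} + 4} + 4 \sqrt{s^{2} + 2} \sqrt{s^{2} + 4}} = f(s).
F(3) = - \operatorname{atan}{\left(9 \right)} + \frac{\sqrt{11}}{4} + \frac{\sqrt{13}}{4}; F(-1) = \frac{\sqrt{3}}{4} + \frac{\sqrt{5}}{4} + \operatorname{atan}{\left(3 \right)}.
Integral = F(3) - F(-1) = - \operatorname{atan}{\left(9 \right)} - \operatorname{atan}{\left(3 \right)} - \frac{\sqrt{5}}{4} - \frac{\sqrt{3}}{4} + \frac{\sqrt{11}}{4} + \frac{\sqrt{13}}{4}.

Antiderivative: F(s) = \frac{\sqrt{s^{2} + 2}}{4} + \frac{\sqrt{s^{2} + 4}}{4} - \operatorname{atan}{\left(3 s \right)}; value = - \operatorname{atan}{\left(9 \right)} - \operatorname{atan}{\left(3 \right)} - \frac{\sqrt{5}}{4} - \frac{\sqrt{3}}{4} + \frac{\sqrt{11}}{4} + \frac{\sqrt{13}}{4}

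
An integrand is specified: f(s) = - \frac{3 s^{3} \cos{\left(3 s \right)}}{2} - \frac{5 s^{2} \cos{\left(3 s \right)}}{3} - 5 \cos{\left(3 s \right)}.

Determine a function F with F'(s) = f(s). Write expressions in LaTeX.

The integrand splits into summands that can be handled one at a time.
Check: d/ds[- \frac{s^{3} \sin{\left(3 s \right)}}{2} - \frac{5 s^{2} \sin{\left(3 s \right)}}{9} - \frac{s^{2} \cos{\left(3 s \right)}}{2} + \frac{s \sin{\left(3 s \right)}}{3} - \frac{10 s \cos{\left(3 s \right)}}{27} - \frac{125 \sin{\left(3 s \right)}}{81} + \frac{\cos{\left(3 s \right)}}{9}] = - \frac{3 s^{3} \cos{\left(3 s \right)}}{2} - \frac{5 s^{2} \cos{\left(3 s \right)}}{3} - 5 \cos{\left(3 s \right)} = f(s).

An antiderivative is F(s) = - \frac{s^{3} \sin{\left(3 s \right)}}{2} - \frac{5 s^{2} \sin{\left(3 s \right)}}{9} - \frac{s^{2} \cos{\left(3 s \right)}}{2} + \frac{s \sin{\left(3 s \right)}}{3} - \frac{10 s \cos{\left(3 s \right)}}{27} - \frac{125 \sin{\left(3 s \right)}}{81} + \frac{\cos{\left(3 s \right)}}{9}.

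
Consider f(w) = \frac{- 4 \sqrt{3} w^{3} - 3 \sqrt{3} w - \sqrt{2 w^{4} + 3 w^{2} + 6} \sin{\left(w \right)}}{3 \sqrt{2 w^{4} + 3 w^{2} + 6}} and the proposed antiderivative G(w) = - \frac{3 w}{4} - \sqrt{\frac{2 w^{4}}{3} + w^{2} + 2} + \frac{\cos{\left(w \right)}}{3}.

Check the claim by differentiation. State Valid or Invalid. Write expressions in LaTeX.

d/dw[G] = \frac{- 16 \sqrt{3} w^{3} - 12 \sqrt{3} w - 4 \sqrt{2 w^{4} + 3 w^{2} + 6} \sin{\left(w \right)} - 9 \sqrt{2 w^{4} + 3 w^{2} + 6}}{12 \sqrt{2 w^{4} + 3 w^{2} + 6}}
d/dw[G] - f(w) = - \frac{3}{4} != 0.

Invalid: d/dw[G] - f = - \frac{3}{4}, which is not 0.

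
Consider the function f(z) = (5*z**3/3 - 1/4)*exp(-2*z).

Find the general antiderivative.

f has the shape u'v + uv' for u = -5*z**3/6 - 5*z**2/4 - 5*z/4 - 1/2 and v = exp(-2*z) — it is the derivative of the product u*v.
Check: d/dz[-5*z**3*exp(-2*z)/6 - 5*z**2*exp(-2*z)/4 - 5*z*exp(-2*z)/4 - exp(-2*z)/2] = (20*z**3 - 3)*exp(-2*z)/12, which equals f(z).

F(z) = -5*z**3*exp(-2*z)/6 - 5*z**2*exp(-2*z)/4 - 5*z*exp(-2*z)/4 - exp(-2*z)/2 + C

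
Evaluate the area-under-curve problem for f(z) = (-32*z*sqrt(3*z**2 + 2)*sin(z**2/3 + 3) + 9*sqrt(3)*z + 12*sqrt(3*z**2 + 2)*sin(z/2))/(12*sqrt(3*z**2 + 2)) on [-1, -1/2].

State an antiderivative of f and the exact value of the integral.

Check any antiderivative F(z) by computing F'(z) and comparing it with f(z).
F(z) = (sqrt(3)*sqrt(3*z**2 + 2) - 8*cos(z/2) + 16*cos(z**2/3 + 3))/4 is an antiderivative of f.
Check: d/dz[(sqrt(3)*sqrt(3*z**2 + 2) - 8*cos(z/2) + 16*cos(z**2/3 + 3))/4] = (-32*z*sqrt(3*z**2 + 2)*sin(z**2/3 + 3) + 9*sqrt(3)*z + 12*sqrt(3*z**2 + 2)*sin(z/2))/(12*sqrt(3*z**2 + 2)) = f(z).
F(-1/2) = 4*cos(37/12) - 2*cos(1/4) + sqrt(33)/8; F(-1) = 4*cos(10/3) - 2*cos(1/2) + sqrt(15)/4.
Integral = F(-1/2) - F(-1) = 4*cos(37/12) - 2*cos(1/4) - sqrt(15)/4 + sqrt(33)/8 + 2*cos(1/2) - 4*cos(10/3).

Antiderivative: F(z) = (sqrt(3)*sqrt(3*z**2 + 2) - 8*cos(z/2) + 16*cos(z**2/3 + 3))/4; value = 4*cos(37/12) - 2*cos(1/4) - sqrt(15)/4 + sqrt(33)/8 + 2*cos(1/2) - 4*cos(10/3)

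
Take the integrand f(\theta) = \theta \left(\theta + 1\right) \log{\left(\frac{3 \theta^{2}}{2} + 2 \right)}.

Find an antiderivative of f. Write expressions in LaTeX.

An antiderivative F(\theta) passes only if d/d\theta[F] lands on f(\theta) exactly.
Check: d/d\theta[\frac{\theta^{3} \log{\left(\frac{3 \theta^{2}}{2} + 2 \right)}}{3} - \frac{2 \theta^{3}}{9} + \frac{\theta^{2} \log{\left(\frac{3 \theta^{2}}{2} + 2 \right)}}{2} - \frac{\theta^{2}}{2} + \frac{8 \theta}{9} + \frac{2 \log{\left(\theta^{2} + \frac{4}{3} \right)}}{3} - \frac{16 \sqrt{3} \operatorname{atan}{\left(\frac{\sqrt{3} \theta}{2} \right)}}{27}] = \theta^{2} \log{\left(\frac{3 \theta^{2}}{2} + 2 \right)} + \theta \log{\left(\frac{3 \theta^{2}}{2} + 2 \right)}, which equals f(\theta).

An antiderivative is F(\theta) = \frac{\theta^{3} \log{\left(\frac{3 \theta^{2}}{2} + 2 \right)}}{3} - \frac{2 \theta^{3}}{9} + \frac{\theta^{2} \log{\left(\frac{3 \theta^{2}}{2} + 2 \right)}}{2} - \frac{\theta^{2}}{2} + \frac{8 \theta}{9} + \frac{2 \log{\left(\theta^{2} + \frac{4}{3} \right)}}{3} - \frac{16 \sqrt{3} \operatorname{atan}{\left(\frac{\sqrt{3} \theta}{2} \right)}}{27}.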